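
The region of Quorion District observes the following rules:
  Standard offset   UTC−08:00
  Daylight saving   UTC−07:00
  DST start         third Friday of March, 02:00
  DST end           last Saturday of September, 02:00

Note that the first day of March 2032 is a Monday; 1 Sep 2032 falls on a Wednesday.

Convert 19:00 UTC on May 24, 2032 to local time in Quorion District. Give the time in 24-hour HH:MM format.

1 March 2032 is a Monday, so the first Friday is March 5 and the third is March 19.
1 September 2032 is a Wednesday, so Saturdays fall on 4, 11, 18, 25; the last is September 25.
At the standard offset (UTC−08:00), 19:00 UTC − 8h = 11:00 Quorion District standard time.
The standard-time date in Quorion District, May 24, 2032, lies within the daylight-saving period (19 March – 25 September), so Quorion District is on daylight time, UTC−07:00.
19:00 UTC − 7h = 12:00 local.

12:00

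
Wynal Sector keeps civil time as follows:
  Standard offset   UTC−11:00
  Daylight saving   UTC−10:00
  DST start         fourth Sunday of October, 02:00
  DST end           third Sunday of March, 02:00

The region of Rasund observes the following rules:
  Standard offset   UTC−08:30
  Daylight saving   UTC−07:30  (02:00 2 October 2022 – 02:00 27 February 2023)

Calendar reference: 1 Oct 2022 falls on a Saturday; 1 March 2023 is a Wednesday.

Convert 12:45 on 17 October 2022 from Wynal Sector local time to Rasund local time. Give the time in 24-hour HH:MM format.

16:15

1 October 2022 is a Saturday, so the first Sunday is October 2 and the fourth is October 23.
1 March 2023 is a Wednesday, so the first Sunday is March 5 and the third is March 19.
17 October 2022 is outside the daylight-saving period (23 October 2022 – 19 March 2023), so Wynal Sector is on standard time, UTC−11:00.
12:45 Wynal Sector + 11h = 23:45 UTC.
At the standard offset (UTC−08:30), 23:45 UTC − 8h30m = 15:15 Rasund standard time.
Daylight saving runs 2 October 2022 – 27 February 2023; the standard-time date in Rasund, 17 October 2022, is inside that window, so Rasund is at UTC−07:30.
23:45 UTC − 7h30m = 16:15 Rasund.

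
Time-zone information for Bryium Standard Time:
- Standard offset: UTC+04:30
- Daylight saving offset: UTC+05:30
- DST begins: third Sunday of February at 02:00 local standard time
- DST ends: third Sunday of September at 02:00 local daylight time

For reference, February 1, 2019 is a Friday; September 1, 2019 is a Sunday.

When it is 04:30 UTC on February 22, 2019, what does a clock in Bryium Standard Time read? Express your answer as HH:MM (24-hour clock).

1 February 2019 is a Friday, so the first Sunday is February 3 and the third is February 17.
1 September 2019 is a Sunday, so the first Sunday is September 1 and the third is September 15.
At the standard offset (UTC+04:30), 04:30 UTC + 4h30m = 09:00 Bryium Standard Time standard time.
Daylight saving runs 17 February – 15 September; the standard-time date in Bryium Standard Time, February 22, 2019, is inside that window, so Bryium Standard Time is at UTC+05:30.
04:30 UTC + 5h30m = 10:00 local.

10:00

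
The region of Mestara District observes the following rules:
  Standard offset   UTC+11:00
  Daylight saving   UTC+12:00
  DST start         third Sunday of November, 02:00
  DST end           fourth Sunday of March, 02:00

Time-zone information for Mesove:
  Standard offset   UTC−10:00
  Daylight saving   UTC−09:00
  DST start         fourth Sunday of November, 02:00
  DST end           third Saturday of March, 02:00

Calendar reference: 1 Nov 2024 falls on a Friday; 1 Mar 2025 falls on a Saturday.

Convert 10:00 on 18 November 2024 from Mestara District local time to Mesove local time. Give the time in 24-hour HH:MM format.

1 November 2024 is a Friday, so the first Sunday is November 3 and the third is November 17.
1 March 2025 is a Saturday, so the first Sunday is March 2 and the fourth is March 23.
Daylight saving runs 17 November 2024 – 23 March 2025; 18 November 2024 is inside that window, so Mestara District is at UTC+12:00.
10:00 Mestara District − 12h = 22:00 UTC (rolling into the previous day, 17 November 2024).
1 November 2024 is a Friday, so the first Sunday is November 3 and the fourth is November 24.
1 March 2025 is a Saturday, so the first Saturday is March 1 and the third is March 15.
At the standard offset (UTC−10:00), 22:00 UTC − 10h = 12:00 Mesove standard time.
The standard-time date in Mesove, 17 November 2024, does not fall between 24 November 2024 and 15 March 2025, so daylight saving is not in effect and Mesove is at UTC−10:00.
22:00 UTC − 10h = 12:00 Mesove.

12:00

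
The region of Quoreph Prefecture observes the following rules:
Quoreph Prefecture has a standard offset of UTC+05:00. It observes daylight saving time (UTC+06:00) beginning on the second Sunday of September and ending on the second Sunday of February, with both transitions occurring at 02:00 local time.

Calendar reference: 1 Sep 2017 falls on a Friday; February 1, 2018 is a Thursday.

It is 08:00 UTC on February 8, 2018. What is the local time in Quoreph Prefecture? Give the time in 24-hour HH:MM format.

14:00

1 September 2017 is a Friday, so the first Sunday is September 3 and the second is September 10.
1 February 2018 is a Thursday, so the first Sunday is February 4 and the second is February 11.
At the standard offset (UTC+05:00), 08:00 UTC + 5h = 13:00 Quoreph Prefecture standard time.
The standard-time date in Quoreph Prefecture, February 8, 2018, falls between 10 September 2017 and 11 February 2018, so daylight saving is in effect and Quoreph Prefecture is at UTC+06:00.
08:00 UTC + 6h = 14:00 local.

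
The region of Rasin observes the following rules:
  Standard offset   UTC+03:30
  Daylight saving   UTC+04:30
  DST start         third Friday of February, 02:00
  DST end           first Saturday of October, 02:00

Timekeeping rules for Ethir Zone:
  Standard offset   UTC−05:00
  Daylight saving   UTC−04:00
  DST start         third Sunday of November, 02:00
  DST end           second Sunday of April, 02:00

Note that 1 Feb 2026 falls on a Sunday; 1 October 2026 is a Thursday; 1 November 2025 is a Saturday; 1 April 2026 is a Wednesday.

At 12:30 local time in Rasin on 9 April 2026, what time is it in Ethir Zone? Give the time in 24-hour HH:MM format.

1 February 2026 is a Sunday, so the first Friday is February 6 and the third is February 20.
1 October 2026 is a Thursday, so the first Saturday is October 3.
Daylight saving runs 20 February – 3 October; 9 April 2026 is inside that window, so Rasin is at UTC+04:30.
12:30 Rasin − 4h30m = 08:00 UTC.
1 November 2025 is a Saturday, so the first Sunday is November 2 and the third is November 16.
1 April 2026 is a Wednesday, so the first Sunday is April 5 and the second is April 12.
At the standard offset (UTC−05:00), 08:00 UTC − 5h = 03:00 Ethir Zone standard time.
Daylight saving runs 16 November 2025 – 12 April 2026; the standard-time date in Ethir Zone, 9 April 2026, is inside that window, so Ethir Zone is at UTC−04:00.
08:00 UTC − 4h = 04:00 Ethir Zone.

04:00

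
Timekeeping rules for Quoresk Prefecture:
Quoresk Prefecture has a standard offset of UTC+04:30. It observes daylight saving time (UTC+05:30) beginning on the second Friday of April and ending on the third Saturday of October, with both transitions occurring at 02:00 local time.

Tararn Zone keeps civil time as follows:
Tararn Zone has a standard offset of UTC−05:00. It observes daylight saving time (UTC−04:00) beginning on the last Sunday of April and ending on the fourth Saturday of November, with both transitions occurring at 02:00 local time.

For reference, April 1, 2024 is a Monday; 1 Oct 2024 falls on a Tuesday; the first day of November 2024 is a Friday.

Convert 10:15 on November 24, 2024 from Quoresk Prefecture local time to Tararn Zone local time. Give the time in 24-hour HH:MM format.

1 April 2024 is a Monday, so the first Friday is April 5 and the second is April 12.
1 October 2024 is a Tuesday, so the first Saturday is October 5 and the third is October 19.
November 24, 2024 is outside the daylight-saving period (12 April – 19 October), so Quoresk Prefecture is on standard time, UTC+04:30.
10:15 Quoresk Prefecture − 4h30m = 05:45 UTC.
1 April 2024 is a Monday, so Sundays fall on 7, 14, 21, 28; the last is April 28.
1 November 2024 is a Friday, so the first Saturday is November 2 and the fourth is November 23.
At the standard offset (UTC−05:00), 05:45 UTC − 5h = 00:45 Tararn Zone standard time.
The standard-time date in Tararn Zone, November 24, 2024, is outside the daylight-saving period (28 April – 23 November), so Tararn Zone is on standard time, UTC−05:00.
05:45 UTC − 5h = 00:45 Tararn Zone.

00:45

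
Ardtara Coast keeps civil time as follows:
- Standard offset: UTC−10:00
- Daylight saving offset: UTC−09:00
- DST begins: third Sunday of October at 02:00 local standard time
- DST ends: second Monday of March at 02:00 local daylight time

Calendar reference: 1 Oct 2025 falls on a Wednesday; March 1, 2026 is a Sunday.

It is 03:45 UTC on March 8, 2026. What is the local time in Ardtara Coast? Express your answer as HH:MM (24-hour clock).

18:45

1 October 2025 is a Wednesday, so the first Sunday is October 5 and the third is October 19.
1 March 2026 is a Sunday, so the first Monday is March 2 and the second is March 9.
At the standard offset (UTC−10:00), 03:45 UTC − 10h = 17:45 Ardtara Coast standard time (rolling into the previous day, 7 March 2026).
The standard-time date in Ardtara Coast, March 7, 2026, lies within the daylight-saving period (19 October 2025 – 9 March 2026), so Ardtara Coast is on daylight time, UTC−09:00.
03:45 UTC − 9h = 18:45 local (rolling into the previous day, 7 March 2026).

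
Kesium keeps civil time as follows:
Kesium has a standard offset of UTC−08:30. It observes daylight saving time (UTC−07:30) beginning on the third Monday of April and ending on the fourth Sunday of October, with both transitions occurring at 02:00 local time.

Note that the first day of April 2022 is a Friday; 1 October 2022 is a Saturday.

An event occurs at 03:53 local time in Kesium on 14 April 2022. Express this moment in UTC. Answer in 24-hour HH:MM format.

12:23

1 April 2022 is a Friday, so the first Monday is April 4 and the third is April 18.
1 October 2022 is a Saturday, so the first Sunday is October 2 and the fourth is October 23.
Daylight saving runs 18 April – 23 October; 14 April 2022 is outside that window, so Kesium is on standard time at UTC−08:30.
03:53 local + 8h30m = 12:23 UTC.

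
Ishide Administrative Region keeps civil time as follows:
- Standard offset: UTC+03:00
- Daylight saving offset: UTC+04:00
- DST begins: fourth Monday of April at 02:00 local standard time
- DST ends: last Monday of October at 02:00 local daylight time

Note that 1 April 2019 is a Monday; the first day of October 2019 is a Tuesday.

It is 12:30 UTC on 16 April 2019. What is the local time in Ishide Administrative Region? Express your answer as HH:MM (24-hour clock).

15:30

1 April 2019 is a Monday, so the first Monday is April 1 and the fourth is April 22.
1 October 2019 is a Tuesday, so Mondays fall on 7, 14, 21, 28; the last is October 28.
At the standard offset (UTC+03:00), 12:30 UTC + 3h = 15:30 Ishide Administrative Region standard time.
Daylight saving runs 22 April – 28 October; the standard-time date in Ishide Administrative Region, 16 April 2019, is outside that window, so Ishide Administrative Region is on standard time at UTC+03:00.
12:30 UTC + 3h = 15:30 local.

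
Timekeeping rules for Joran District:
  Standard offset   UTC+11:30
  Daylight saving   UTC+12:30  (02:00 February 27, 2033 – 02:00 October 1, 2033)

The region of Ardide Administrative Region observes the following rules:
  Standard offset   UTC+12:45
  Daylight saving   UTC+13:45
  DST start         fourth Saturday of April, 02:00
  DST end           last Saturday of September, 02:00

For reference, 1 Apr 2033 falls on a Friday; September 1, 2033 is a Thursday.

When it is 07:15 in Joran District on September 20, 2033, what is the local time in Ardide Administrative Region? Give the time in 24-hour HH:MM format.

September 20, 2033 falls between 27 February and 1 October, so daylight saving is in effect and Joran District is at UTC+12:30.
07:15 Joran District − 12h30m = 18:45 UTC (rolling into the previous day, 19 September 2033).
1 April 2033 is a Friday, so the first Saturday is April 2 and the fourth is April 23.
1 September 2033 is a Thursday, so Saturdays fall on 3, 10, 17, 24; the last is September 24.
At the standard offset (UTC+12:45), 18:45 UTC + 12h45m = 07:30 Ardide Administrative Region standard time (rolling into the next day, 20 September 2033).
Daylight saving runs 23 April – 24 September; the standard-time date in Ardide Administrative Region, September 20, 2033, is inside that window, so Ardide Administrative Region is at UTC+13:45.
18:45 UTC + 13h45m = 08:30 Ardide Administrative Region (rolling into the next day, 20 September 2033).

08:30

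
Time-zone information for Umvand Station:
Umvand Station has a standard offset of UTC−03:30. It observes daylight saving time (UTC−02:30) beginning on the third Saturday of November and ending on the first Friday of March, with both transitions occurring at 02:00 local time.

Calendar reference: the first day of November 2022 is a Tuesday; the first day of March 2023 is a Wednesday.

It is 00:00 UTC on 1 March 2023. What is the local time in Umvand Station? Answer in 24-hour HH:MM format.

21:30

1 November 2022 is a Tuesday, so the first Saturday is November 5 and the third is November 19.
1 March 2023 is a Wednesday, so the first Friday is March 3.
At the standard offset (UTC−03:30), 00:00 UTC − 3h30m = 20:30 Umvand Station standard time (rolling into the previous day, 28 February 2023).
Daylight saving runs 19 November 2022 – 3 March 2023; the standard-time date in Umvand Station, 28 February 2023, is inside that window, so Umvand Station is at UTC−02:30.
00:00 UTC − 2h30m = 21:30 local (rolling into the previous day, 28 February 2023).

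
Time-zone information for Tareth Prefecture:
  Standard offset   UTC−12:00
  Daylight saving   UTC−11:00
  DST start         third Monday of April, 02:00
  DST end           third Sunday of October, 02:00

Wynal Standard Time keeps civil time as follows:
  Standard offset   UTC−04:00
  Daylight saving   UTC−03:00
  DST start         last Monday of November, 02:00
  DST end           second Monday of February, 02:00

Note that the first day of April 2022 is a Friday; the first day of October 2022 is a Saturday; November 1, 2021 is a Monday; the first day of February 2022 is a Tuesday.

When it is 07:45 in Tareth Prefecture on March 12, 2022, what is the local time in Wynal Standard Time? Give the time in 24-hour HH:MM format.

15:45

1 April 2022 is a Friday, so the first Monday is April 4 and the third is April 18.
1 October 2022 is a Saturday, so the first Sunday is October 2 and the third is October 16.
Daylight saving runs 18 April – 16 October; March 12, 2022 is outside that window, so Tareth Prefecture is on standard time at UTC−12:00.
07:45 Tareth Prefecture + 12h = 19:45 UTC.
1 November 2021 is a Monday, so Mondays fall on 1, 8, 15, 22, 29; the last is November 29.
1 February 2022 is a Tuesday, so the first Monday is February 7 and the second is February 14.
At the standard offset (UTC−04:00), 19:45 UTC − 4h = 15:45 Wynal Standard Time standard time.
The standard-time date in Wynal Standard Time, March 12, 2022, is outside the daylight-saving period (29 November 2021 – 14 February 2022), so Wynal Standard Time is on standard time, UTC−04:00.
19:45 UTC − 4h = 15:45 Wynal Standard Time.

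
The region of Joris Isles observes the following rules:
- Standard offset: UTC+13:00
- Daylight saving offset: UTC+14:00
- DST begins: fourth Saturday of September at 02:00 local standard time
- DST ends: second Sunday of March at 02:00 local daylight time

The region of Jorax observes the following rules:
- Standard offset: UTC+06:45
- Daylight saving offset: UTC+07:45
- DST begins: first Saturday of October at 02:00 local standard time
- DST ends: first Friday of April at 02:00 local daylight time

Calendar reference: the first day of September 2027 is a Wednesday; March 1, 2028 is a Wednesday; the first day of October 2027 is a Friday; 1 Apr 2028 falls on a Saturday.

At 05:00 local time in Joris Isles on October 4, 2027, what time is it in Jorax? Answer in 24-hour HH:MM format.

1 September 2027 is a Wednesday, so the first Saturday is September 4 and the fourth is September 25.
1 March 2028 is a Wednesday, so the first Sunday is March 5 and the second is March 12.
October 4, 2027 lies within the daylight-saving period (25 September 2027 – 12 March 2028), so Joris Isles is on daylight time, UTC+14:00.
05:00 Joris Isles − 14h = 15:00 UTC (rolling into the previous day, 3 October 2027).
1 October 2027 is a Friday, so the first Saturday is October 2.
1 April 2028 is a Saturday, so the first Friday is April 7.
At the standard offset (UTC+06:45), 15:00 UTC + 6h45m = 21:45 Jorax standard time.
The standard-time date in Jorax, October 3, 2027, falls between 2 October 2027 and 7 April 2028, so daylight saving is in effect and Jorax is at UTC+07:45.
15:00 UTC + 7h45m = 22:45 Jorax.

22:45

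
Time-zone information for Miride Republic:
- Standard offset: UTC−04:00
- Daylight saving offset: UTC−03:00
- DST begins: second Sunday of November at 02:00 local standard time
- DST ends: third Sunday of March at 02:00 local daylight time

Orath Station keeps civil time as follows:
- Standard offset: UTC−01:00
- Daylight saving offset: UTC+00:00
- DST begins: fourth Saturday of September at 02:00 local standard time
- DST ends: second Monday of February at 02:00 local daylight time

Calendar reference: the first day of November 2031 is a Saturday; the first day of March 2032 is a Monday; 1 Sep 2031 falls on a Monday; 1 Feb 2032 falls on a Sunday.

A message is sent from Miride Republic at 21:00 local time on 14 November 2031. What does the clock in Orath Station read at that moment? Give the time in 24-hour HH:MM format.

00:00

1 November 2031 is a Saturday, so the first Sunday is November 2 and the second is November 9.
1 March 2032 is a Monday, so the first Sunday is March 7 and the third is March 21.
Daylight saving runs 9 November 2031 – 21 March 2032; 14 November 2031 is inside that window, so Miride Republic is at UTC−03:00.
21:00 Miride Republic + 3h = 00:00 UTC (rolling into the next day, 15 November 2031).
1 September 2031 is a Monday, so the first Saturday is September 6 and the fourth is September 27.
1 February 2032 is a Sunday, so the first Monday is February 2 and the second is February 9.
At the standard offset (UTC−01:00), 00:00 UTC − 1h = 23:00 Orath Station standard time (rolling into the previous day, 14 November 2031).
Daylight saving runs 27 September 2031 – 9 February 2032; the standard-time date in Orath Station, 14 November 2031, is inside that window, so Orath Station is at UTC+00:00.
00:00 UTC + 0h = 00:00 Orath Station.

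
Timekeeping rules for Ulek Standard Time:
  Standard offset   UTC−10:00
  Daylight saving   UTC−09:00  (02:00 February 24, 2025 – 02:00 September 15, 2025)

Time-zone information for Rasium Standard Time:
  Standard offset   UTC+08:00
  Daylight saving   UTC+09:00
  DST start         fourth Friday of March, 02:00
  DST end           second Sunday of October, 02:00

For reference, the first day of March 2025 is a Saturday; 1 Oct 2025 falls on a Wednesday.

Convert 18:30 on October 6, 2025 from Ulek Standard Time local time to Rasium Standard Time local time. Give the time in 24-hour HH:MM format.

October 6, 2025 does not fall between 24 February and 15 September, so daylight saving is not in effect and Ulek Standard Time is at UTC−10:00.
18:30 Ulek Standard Time + 10h = 04:30 UTC (rolling into the next day, 7 October 2025).
1 March 2025 is a Saturday, so the first Friday is March 7 and the fourth is March 28.
1 October 2025 is a Wednesday, so the first Sunday is October 5 and the second is October 12.
At the standard offset (UTC+08:00), 04:30 UTC + 8h = 12:30 Rasium Standard Time standard time.
The standard-time date in Rasium Standard Time, October 7, 2025, lies within the daylight-saving period (28 March – 12 October), so Rasium Standard Time is on daylight time, UTC+09:00.
04:30 UTC + 9h = 13:30 Rasium Standard Time.

13:30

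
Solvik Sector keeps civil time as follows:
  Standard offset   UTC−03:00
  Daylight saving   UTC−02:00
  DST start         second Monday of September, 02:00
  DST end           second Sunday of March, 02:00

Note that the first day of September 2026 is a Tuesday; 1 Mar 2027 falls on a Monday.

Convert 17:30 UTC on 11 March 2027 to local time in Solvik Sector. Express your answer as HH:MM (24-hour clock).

1 September 2026 is a Tuesday, so the first Monday is September 7 and the second is September 14.
1 March 2027 is a Monday, so the first Sunday is March 7 and the second is March 14.
At the standard offset (UTC−03:00), 17:30 UTC − 3h = 14:30 Solvik Sector standard time.
The standard-time date in Solvik Sector, 11 March 2027, lies within the daylight-saving period (14 September 2026 – 14 March 2027), so Solvik Sector is on daylight time, UTC−02:00.
17:30 UTC − 2h = 15:30 local.

15:30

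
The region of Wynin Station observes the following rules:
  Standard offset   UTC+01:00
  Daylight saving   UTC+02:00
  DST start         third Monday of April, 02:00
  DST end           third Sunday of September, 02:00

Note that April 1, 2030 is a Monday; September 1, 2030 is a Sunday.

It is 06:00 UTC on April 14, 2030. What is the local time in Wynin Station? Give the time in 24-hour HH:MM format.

1 April 2030 is a Monday, so the first Monday is April 1 and the third is April 15.
1 September 2030 is a Sunday, so the first Sunday is September 1 and the third is September 15.
At the standard offset (UTC+01:00), 06:00 UTC + 1h = 07:00 Wynin Station standard time.
The standard-time date in Wynin Station, April 14, 2030, does not fall between 15 April and 15 September, so daylight saving is not in effect and Wynin Station is at UTC+01:00.
06:00 UTC + 1h = 07:00 local.

07:00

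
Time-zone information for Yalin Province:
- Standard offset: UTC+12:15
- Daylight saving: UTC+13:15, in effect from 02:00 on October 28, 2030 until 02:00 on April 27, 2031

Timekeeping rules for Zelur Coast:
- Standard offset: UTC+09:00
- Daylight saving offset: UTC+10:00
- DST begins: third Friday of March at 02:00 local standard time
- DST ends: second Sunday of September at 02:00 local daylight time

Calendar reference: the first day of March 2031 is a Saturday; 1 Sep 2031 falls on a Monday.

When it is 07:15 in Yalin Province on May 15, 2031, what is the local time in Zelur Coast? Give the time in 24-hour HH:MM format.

May 15, 2031 is outside the daylight-saving period (28 October 2030 – 27 April 2031), so Yalin Province is on standard time, UTC+12:15.
07:15 Yalin Province − 12h15m = 19:00 UTC (rolling into the previous day, 14 May 2031).
1 March 2031 is a Saturday, so the first Friday is March 7 and the third is March 21.
1 September 2031 is a Monday, so the first Sunday is September 7 and the second is September 14.
At the standard offset (UTC+09:00), 19:00 UTC + 9h = 04:00 Zelur Coast standard time (rolling into the next day, 15 May 2031).
Daylight saving runs 21 March – 14 September; the standard-time date in Zelur Coast, May 15, 2031, is inside that window, so Zelur Coast is at UTC+10:00.
19:00 UTC + 10h = 05:00 Zelur Coast (rolling into the next day, 15 May 2031).

05:00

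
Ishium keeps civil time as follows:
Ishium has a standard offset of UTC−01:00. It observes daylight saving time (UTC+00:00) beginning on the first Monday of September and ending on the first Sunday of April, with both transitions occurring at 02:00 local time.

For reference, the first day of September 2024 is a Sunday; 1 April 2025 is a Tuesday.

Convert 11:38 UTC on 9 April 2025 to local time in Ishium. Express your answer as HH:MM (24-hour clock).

10:38

1 September 2024 is a Sunday, so the first Monday is September 2.
1 April 2025 is a Tuesday, so the first Sunday is April 6.
At the standard offset (UTC−01:00), 11:38 UTC − 1h = 10:38 Ishium standard time.
Daylight saving runs 2 September 2024 – 6 April 2025; the standard-time date in Ishium, 9 April 2025, is outside that window, so Ishium is on standard time at UTC−01:00.
11:38 UTC − 1h = 10:38 local.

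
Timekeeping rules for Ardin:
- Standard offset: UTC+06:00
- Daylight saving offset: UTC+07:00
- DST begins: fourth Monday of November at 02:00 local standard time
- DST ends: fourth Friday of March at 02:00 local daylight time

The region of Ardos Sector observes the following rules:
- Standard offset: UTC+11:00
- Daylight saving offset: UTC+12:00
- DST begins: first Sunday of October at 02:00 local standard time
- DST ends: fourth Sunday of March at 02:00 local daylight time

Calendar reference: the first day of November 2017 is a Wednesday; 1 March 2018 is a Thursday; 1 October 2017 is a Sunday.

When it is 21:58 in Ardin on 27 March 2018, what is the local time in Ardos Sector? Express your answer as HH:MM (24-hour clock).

02:58

1 November 2017 is a Wednesday, so the first Monday is November 6 and the fourth is November 27.
1 March 2018 is a Thursday, so the first Friday is March 2 and the fourth is March 23.
Daylight saving runs 27 November 2017 – 23 March 2018; 27 March 2018 is outside that window, so Ardin is on standard time at UTC+06:00.
21:58 Ardin − 6h = 15:58 UTC.
1 October 2017 is a Sunday, so the first Sunday is October 1.
1 March 2018 is a Thursday, so the first Sunday is March 4 and the fourth is March 25.
At the standard offset (UTC+11:00), 15:58 UTC + 11h = 02:58 Ardos Sector standard time (rolling into the next day, 28 March 2018).
Daylight saving runs 1 October 2017 – 25 March 2018; the standard-time date in Ardos Sector, 28 March 2018, is outside that window, so Ardos Sector is on standard time at UTC+11:00.
15:58 UTC + 11h = 02:58 Ardos Sector (rolling into the next day, 28 March 2018).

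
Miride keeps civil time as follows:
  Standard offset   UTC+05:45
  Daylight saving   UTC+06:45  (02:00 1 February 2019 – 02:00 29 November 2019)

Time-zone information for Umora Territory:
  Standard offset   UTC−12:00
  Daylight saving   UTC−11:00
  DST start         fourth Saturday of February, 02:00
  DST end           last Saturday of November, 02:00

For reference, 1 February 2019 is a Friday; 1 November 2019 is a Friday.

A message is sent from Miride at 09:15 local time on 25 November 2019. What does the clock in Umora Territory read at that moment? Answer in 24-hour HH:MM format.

15:30

Daylight saving runs 1 February – 29 November; 25 November 2019 is inside that window, so Miride is at UTC+06:45.
09:15 Miride − 6h45m = 02:30 UTC.
1 February 2019 is a Friday, so the first Saturday is February 2 and the fourth is February 23.
1 November 2019 is a Friday, so Saturdays fall on 2, 9, 16, 23, 30; the last is November 30.
At the standard offset (UTC−12:00), 02:30 UTC − 12h = 14:30 Umora Territory standard time (rolling into the previous day, 24 November 2019).
Daylight saving runs 23 February – 30 November; the standard-time date in Umora Territory, 24 November 2019, is inside that window, so Umora Territory is at UTC−11:00.
02:30 UTC − 11h = 15:30 Umora Territory (rolling into the previous day, 24 November 2019).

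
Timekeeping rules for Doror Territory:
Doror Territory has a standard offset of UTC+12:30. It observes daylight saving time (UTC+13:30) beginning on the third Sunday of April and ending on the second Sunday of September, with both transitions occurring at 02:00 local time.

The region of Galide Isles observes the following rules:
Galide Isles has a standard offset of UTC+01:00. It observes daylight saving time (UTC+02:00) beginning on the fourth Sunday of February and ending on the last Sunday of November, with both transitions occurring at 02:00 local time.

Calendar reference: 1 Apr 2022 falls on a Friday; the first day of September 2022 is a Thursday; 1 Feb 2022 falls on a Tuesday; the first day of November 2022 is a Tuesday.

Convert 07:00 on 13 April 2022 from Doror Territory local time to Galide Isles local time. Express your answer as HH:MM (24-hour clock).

1 April 2022 is a Friday, so the first Sunday is April 3 and the third is April 17.
1 September 2022 is a Thursday, so the first Sunday is September 4 and the second is September 11.
13 April 2022 is outside the daylight-saving period (17 April – 11 September), so Doror Territory is on standard time, UTC+12:30.
07:00 Doror Territory − 12h30m = 18:30 UTC (rolling into the previous day, 12 April 2022).
1 February 2022 is a Tuesday, so the first Sunday is February 6 and the fourth is February 27.
1 November 2022 is a Tuesday, so Sundays fall on 6, 13, 20, 27; the last is November 27.
At the standard offset (UTC+01:00), 18:30 UTC + 1h = 19:30 Galide Isles standard time.
Daylight saving runs 27 February – 27 November; the standard-time date in Galide Isles, 12 April 2022, is inside that window, so Galide Isles is at UTC+02:00.
18:30 UTC + 2h = 20:30 Galide Isles.

20:30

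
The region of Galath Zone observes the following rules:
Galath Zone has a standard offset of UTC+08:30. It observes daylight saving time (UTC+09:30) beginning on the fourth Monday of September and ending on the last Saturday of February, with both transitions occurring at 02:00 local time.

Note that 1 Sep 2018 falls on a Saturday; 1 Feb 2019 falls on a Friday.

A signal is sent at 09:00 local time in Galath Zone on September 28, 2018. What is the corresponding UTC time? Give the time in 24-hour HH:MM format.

1 September 2018 is a Saturday, so the first Monday is September 3 and the fourth is September 24.
1 February 2019 is a Friday, so Saturdays fall on 2, 9, 16, 23; the last is February 23.
September 28, 2018 lies within the daylight-saving period (24 September 2018 – 23 February 2019), so Galath Zone is on daylight time, UTC+09:30.
09:00 local − 9h30m = 23:30 UTC (rolling into the previous day, 27 September 2018).

23:30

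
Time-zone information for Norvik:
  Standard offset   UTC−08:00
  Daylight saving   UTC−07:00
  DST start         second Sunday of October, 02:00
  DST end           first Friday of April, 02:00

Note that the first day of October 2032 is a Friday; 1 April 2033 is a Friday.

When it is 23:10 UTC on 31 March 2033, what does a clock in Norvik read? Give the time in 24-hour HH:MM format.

1 October 2032 is a Friday, so the first Sunday is October 3 and the second is October 10.
1 April 2033 is a Friday, so the first Friday is April 1.
At the standard offset (UTC−08:00), 23:10 UTC − 8h = 15:10 Norvik standard time.
The standard-time date in Norvik, 31 March 2033, lies within the daylight-saving period (10 October 2032 – 1 April 2033), so Norvik is on daylight time, UTC−07:00.
23:10 UTC − 7h = 16:10 local.

16:10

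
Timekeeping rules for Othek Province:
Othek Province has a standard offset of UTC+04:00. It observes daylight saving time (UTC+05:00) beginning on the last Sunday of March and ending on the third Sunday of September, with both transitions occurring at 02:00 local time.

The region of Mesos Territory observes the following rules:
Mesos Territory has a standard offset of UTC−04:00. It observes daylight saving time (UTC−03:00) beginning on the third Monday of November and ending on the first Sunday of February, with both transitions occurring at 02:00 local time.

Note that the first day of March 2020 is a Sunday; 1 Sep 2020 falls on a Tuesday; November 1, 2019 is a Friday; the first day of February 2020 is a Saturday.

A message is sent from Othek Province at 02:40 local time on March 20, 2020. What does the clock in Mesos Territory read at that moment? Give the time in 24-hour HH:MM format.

18:40

1 March 2020 is a Sunday, so Sundays fall on 1, 8, 15, 22, 29; the last is March 29.
1 September 2020 is a Tuesday, so the first Sunday is September 6 and the third is September 20.
March 20, 2020 does not fall between 29 March and 20 September, so daylight saving is not in effect and Othek Province is at UTC+04:00.
02:40 Othek Province − 4h = 22:40 UTC (rolling into the previous day, 19 March 2020).
1 November 2019 is a Friday, so the first Monday is November 4 and the third is November 18.
1 February 2020 is a Saturday, so the first Sunday is February 2.
At the standard offset (UTC−04:00), 22:40 UTC − 4h = 18:40 Mesos Territory standard time.
The standard-time date in Mesos Territory, March 19, 2020, does not fall between 18 November 2019 and 2 February 2020, so daylight saving is not in effect and Mesos Territory is at UTC−04:00.
22:40 UTC − 4h = 18:40 Mesos Territory.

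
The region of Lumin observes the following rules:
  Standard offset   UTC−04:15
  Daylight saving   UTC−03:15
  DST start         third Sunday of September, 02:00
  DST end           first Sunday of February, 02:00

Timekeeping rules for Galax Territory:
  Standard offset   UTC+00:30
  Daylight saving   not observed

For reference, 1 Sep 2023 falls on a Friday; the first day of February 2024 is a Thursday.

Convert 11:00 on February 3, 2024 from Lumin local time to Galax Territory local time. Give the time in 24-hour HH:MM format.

1 September 2023 is a Friday, so the first Sunday is September 3 and the third is September 17.
1 February 2024 is a Thursday, so the first Sunday is February 4.
Daylight saving runs 17 September 2023 – 4 February 2024; February 3, 2024 is inside that window, so Lumin is at UTC−03:15.
11:00 Lumin + 3h15m = 14:15 UTC.
Galax Territory has no daylight saving, so its offset is UTC+00:30 year-round.
14:15 UTC + 0h30m = 14:45 Galax Territory.

14:45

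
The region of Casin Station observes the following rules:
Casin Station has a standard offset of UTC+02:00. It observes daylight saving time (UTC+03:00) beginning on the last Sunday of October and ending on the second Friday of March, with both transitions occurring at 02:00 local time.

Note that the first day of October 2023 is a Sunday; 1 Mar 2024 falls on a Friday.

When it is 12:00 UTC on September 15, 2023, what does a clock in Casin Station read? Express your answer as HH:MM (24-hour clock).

1 October 2023 is a Sunday, so Sundays fall on 1, 8, 15, 22, 29; the last is October 29.
1 March 2024 is a Friday, so the first Friday is March 1 and the second is March 8.
At the standard offset (UTC+02:00), 12:00 UTC + 2h = 14:00 Casin Station standard time.
Daylight saving runs 29 October 2023 – 8 March 2024; the standard-time date in Casin Station, September 15, 2023, is outside that window, so Casin Station is on standard time at UTC+02:00.
12:00 UTC + 2h = 14:00 local.

14:00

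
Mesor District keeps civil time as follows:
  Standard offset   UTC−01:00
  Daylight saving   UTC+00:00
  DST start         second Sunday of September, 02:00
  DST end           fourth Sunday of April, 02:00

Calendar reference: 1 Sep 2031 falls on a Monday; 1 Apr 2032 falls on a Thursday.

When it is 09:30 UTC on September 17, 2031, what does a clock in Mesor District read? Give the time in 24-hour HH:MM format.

09:30

1 September 2031 is a Monday, so the first Sunday is September 7 and the second is September 14.
1 April 2032 is a Thursday, so the first Sunday is April 4 and the fourth is April 25.
At the standard offset (UTC−01:00), 09:30 UTC − 1h = 08:30 Mesor District standard time.
The standard-time date in Mesor District, September 17, 2031, lies within the daylight-saving period (14 September 2031 – 25 April 2032), so Mesor District is on daylight time, UTC+00:00.
09:30 UTC + 0h = 09:30 local.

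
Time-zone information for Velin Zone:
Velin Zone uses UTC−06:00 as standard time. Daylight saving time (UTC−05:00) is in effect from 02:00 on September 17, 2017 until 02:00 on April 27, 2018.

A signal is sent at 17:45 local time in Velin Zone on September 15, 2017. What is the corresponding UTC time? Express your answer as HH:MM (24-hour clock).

23:45

Daylight saving runs 17 September 2017 – 27 April 2018; September 15, 2017 is outside that window, so Velin Zone is on standard time at UTC−06:00.
17:45 local + 6h = 23:45 UTC.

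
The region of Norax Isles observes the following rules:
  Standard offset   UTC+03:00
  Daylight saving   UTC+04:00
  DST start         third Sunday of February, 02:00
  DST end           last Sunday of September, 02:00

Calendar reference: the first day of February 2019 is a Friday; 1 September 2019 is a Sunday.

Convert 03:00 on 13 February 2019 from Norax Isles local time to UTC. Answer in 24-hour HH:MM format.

1 February 2019 is a Friday, so the first Sunday is February 3 and the third is February 17.
1 September 2019 is a Sunday, so Sundays fall on 1, 8, 15, 22, 29; the last is September 29.
Daylight saving runs 17 February – 29 September; 13 February 2019 is outside that window, so Norax Isles is on standard time at UTC+03:00.
03:00 local − 3h = 00:00 UTC.

00:00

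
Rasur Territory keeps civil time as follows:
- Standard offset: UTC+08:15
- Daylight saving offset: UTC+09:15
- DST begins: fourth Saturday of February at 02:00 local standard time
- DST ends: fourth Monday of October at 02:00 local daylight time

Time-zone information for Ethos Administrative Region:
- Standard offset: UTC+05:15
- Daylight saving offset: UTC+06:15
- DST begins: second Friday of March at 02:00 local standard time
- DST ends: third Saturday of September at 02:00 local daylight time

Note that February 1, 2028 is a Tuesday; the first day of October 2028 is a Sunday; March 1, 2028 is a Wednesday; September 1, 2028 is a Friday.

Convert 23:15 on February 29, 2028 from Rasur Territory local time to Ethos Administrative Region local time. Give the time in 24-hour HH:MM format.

1 February 2028 is a Tuesday, so the first Saturday is February 5 and the fourth is February 26.
1 October 2028 is a Sunday, so the first Monday is October 2 and the fourth is October 23.
Daylight saving runs 26 February – 23 October; February 29, 2028 is inside that window, so Rasur Territory is at UTC+09:15.
23:15 Rasur Territory − 9h15m = 14:00 UTC.
1 March 2028 is a Wednesday, so the first Friday is March 3 and the second is March 10.
1 September 2028 is a Friday, so the first Saturday is September 2 and the third is September 16.
At the standard offset (UTC+05:15), 14:00 UTC + 5h15m = 19:15 Ethos Administrative Region standard time.
Daylight saving runs 10 March – 16 September; the standard-time date in Ethos Administrative Region, February 29, 2028, is outside that window, so Ethos Administrative Region is on standard time at UTC+05:15.
14:00 UTC + 5h15m = 19:15 Ethos Administrative Region.

19:15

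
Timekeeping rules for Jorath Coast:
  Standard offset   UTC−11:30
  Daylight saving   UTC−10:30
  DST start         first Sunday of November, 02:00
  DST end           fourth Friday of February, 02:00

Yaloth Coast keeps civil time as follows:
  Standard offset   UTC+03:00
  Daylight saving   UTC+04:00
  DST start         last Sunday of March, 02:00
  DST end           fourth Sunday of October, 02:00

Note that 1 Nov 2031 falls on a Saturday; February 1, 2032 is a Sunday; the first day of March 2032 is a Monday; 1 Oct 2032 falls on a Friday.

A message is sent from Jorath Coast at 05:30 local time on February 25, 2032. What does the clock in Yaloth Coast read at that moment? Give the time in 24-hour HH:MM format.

19:00

1 November 2031 is a Saturday, so the first Sunday is November 2.
1 February 2032 is a Sunday, so the first Friday is February 6 and the fourth is February 27.
Daylight saving runs 2 November 2031 – 27 February 2032; February 25, 2032 is inside that window, so Jorath Coast is at UTC−10:30.
05:30 Jorath Coast + 10h30m = 16:00 UTC.
1 March 2032 is a Monday, so Sundays fall on 7, 14, 21, 28; the last is March 28.
1 October 2032 is a Friday, so the first Sunday is October 3 and the fourth is October 24.
At the standard offset (UTC+03:00), 16:00 UTC + 3h = 19:00 Yaloth Coast standard time.
Daylight saving runs 28 March – 24 October; the standard-time date in Yaloth Coast, February 25, 2032, is outside that window, so Yaloth Coast is on standard time at UTC+03:00.
16:00 UTC + 3h = 19:00 Yaloth Coast.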